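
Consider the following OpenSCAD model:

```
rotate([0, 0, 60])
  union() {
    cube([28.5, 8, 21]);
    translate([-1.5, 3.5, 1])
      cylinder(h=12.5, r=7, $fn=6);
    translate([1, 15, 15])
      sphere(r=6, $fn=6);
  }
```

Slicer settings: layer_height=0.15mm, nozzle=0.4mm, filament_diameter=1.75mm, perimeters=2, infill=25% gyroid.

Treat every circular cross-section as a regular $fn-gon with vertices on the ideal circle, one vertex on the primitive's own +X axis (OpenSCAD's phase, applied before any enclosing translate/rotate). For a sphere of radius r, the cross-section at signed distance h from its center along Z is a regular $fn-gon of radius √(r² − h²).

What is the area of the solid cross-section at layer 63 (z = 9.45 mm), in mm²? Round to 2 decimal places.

334.19 mm²

At z = 9.45 mm: the 28.5×8 cube contributes its full rectangle (area 228.00 mm²); the r=7 cylinder at (-1.5, 3.5) contributes a regular 6-gon of circumradius 7 (area = (6/2)·7.000²·sin(360°/6) = 127.31 mm²); the r=6 sphere at (1, 15) slices to a regular 6-gon of circumradius 2.280 (√(r²−h²) with h=5.55 from center) (area = (6/2)·2.280²·sin(360°/6) = 13.50 mm²); Combining (union): the regions partially overlap — summed areas 368.81 mm² minus the doubly-counted overlap 34.62 mm² gives 334.19 mm² — area = 334.19 mm²; (rotated 60° about Z; rotation is an isometry so areas/perimeters/island counts are preserved). Overall, the cross-section has 2 separate islands. Net area = 334.19 mm².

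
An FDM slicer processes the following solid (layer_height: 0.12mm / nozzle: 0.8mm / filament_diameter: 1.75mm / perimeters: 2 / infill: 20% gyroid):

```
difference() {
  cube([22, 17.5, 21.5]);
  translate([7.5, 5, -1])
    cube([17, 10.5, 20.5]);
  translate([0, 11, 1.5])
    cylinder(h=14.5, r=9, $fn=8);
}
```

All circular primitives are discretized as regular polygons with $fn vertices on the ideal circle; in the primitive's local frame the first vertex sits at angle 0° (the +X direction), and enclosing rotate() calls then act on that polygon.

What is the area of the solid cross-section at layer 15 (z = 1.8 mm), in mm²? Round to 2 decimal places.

131.18 mm²

At z = 1.8 mm: the cube (footprint 22×17.5) is included at this height (area 385.00 mm²); the 17×10.5 cube at (7.5, 5) contributes its full rectangle (area 178.50 mm²); the cylinder at (0, 11): section is a regular 8-gon, circumradius r=9 (area = (8/2)·9.000²·sin(360°/8) = 229.10 mm²); After the difference (first − rest): starting from the 22×17.5 cube (385.00 mm²), the 17×10.5 cube at (7.5, 5) partially overlaps it — only the 152.25 mm² overlap (of its 178.50 mm²) is removed, clipping the outline; the r=9 cylinder at (0, 11) partially overlaps it — only the 101.57 mm² overlap (of its 229.10 mm²) is removed, clipping the outline — area = 131.18 mm². Overall, the cross-section has 2 separate islands. Net area = 131.18 mm².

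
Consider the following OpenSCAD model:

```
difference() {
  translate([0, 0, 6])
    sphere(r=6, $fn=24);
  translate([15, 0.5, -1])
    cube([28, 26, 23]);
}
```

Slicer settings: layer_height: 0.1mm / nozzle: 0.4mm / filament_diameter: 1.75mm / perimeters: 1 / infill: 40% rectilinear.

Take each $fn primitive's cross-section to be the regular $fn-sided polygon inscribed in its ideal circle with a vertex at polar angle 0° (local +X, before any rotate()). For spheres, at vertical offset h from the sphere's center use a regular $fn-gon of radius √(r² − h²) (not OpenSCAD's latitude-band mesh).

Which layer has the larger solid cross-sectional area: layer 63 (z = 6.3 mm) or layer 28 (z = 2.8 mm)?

Layer 63 (z = 6.3): the sphere: section is a regular 24-gon, circumradius = √(r²−h²) = √(6²−0.3²) = 5.992 (area = (24/2)·5.992²·sin(360°/24) = 111.53 mm²); the cube at (15, 0.5) is present — its section is the full 28×26 rectangle (area 728.00 mm²); Subtracting the remaining from the first: starting from the r=6 sphere (111.53 mm²), the 28×26 cube at (15, 0.5) misses the remaining region (no effect) — area = 111.53 mm². So its area = 111.53 mm². Layer 28 (z = 2.8): the sphere: section is a regular 24-gon, circumradius = √(r²−h²) = √(6²−3.2²) = 5.075 (area = (24/2)·5.075²·sin(360°/24) = 80.01 mm²); the 28×26 cube at (15, 0.5) contributes its full rectangle (area 728.00 mm²); After the difference (first − rest): starting from the r=6 sphere (80.01 mm²), the 28×26 cube at (15, 0.5) misses the remaining region (no effect) — area = 80.01 mm². So its area = 80.01 mm². Layer 63 is larger (111.53 vs 80.01 mm²).

layer 63 (z = 6.3 mm)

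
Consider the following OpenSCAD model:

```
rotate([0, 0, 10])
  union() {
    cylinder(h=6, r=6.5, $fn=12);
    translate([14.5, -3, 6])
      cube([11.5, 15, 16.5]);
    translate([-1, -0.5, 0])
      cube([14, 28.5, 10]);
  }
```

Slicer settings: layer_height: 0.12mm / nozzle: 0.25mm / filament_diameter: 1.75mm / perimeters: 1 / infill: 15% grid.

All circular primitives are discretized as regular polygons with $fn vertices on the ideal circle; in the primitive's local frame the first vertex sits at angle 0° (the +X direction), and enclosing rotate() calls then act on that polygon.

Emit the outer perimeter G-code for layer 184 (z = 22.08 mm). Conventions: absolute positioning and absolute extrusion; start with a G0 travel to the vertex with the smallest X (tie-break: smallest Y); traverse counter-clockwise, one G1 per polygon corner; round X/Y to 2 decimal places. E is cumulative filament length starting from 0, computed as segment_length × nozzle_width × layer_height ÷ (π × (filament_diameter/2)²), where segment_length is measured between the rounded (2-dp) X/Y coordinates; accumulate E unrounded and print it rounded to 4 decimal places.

At z = 22.08 mm: the cylinder is not intersected at this z (z outside [0, 6]); the 11.5×15 cube at (14.5, -3) contributes its full rectangle; the cube at (-1, -0.5) is not intersected at this z (z outside [0, 10]); Combining (union): only the 11.5×15 cube at (14.5, -3) is present, so the union is just that shape — 1 connected region; (rotated 10° about Z; rotation is an isometry so areas/perimeters/island counts are preserved). The outline is a single polygon with 4 vertices. Extrusion per mm of travel: 0.25 × 0.12 / (π × 0.875²) = 0.012473. Accumulating E over each segment gives final E = 0.6611.

G0 X12.20 Y14.34 Z22.08
G1 X14.80 Y-0.44 E0.1872
G1 X26.13 Y1.56 E0.3307
G1 X23.52 Y16.33 E0.5177
G1 X12.20 Y14.34 E0.6611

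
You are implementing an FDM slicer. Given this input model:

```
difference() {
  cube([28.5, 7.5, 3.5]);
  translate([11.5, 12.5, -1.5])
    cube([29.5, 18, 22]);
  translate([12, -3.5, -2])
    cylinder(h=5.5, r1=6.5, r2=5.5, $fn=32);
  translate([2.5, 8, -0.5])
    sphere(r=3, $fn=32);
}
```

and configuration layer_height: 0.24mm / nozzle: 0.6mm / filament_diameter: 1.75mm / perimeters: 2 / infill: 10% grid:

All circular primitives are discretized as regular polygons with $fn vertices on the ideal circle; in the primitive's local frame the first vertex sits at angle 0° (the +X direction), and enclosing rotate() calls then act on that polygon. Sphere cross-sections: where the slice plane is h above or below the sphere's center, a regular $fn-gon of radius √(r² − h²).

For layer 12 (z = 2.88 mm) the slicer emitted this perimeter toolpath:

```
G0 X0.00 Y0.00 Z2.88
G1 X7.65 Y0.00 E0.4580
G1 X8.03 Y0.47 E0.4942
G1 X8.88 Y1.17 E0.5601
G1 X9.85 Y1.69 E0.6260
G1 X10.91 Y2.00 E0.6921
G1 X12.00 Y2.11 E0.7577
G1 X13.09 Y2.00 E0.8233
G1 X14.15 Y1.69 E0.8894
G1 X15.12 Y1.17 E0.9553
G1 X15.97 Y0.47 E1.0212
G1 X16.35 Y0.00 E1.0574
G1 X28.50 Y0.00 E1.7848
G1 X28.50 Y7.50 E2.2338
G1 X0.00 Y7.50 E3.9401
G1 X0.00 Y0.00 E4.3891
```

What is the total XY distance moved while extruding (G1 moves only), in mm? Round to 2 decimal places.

Sum the Euclidean lengths of each G1 segment: total = 73.31 mm.

73.31 mm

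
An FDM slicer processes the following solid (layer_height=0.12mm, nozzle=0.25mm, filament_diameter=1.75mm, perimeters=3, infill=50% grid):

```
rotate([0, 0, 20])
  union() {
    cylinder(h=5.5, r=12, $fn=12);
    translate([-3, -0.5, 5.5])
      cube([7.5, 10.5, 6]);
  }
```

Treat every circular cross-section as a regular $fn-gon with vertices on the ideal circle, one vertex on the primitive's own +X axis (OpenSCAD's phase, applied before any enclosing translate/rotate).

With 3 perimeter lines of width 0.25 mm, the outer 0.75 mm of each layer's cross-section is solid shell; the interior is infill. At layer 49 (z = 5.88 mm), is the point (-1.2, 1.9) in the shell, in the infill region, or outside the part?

At z = 5.88 mm: the cylinder is not intersected at this z (z outside [0, 5.5]); the cube at (-3, -0.5) (footprint 7.5×10.5) is included at this height; Combining (union): only the 7.5×10.5 cube at (-3, -0.5) is present, so the union is just that shape — 1 connected region; (whole slice rotated 20° about Z — lengths, areas and connectivity unchanged). Overall, the cross-section is a single solid region. Undo the 20° rotation: the query point maps to (-0.478, 2.196) in the un-rotated model frame. The nearest boundary edge runs (-3.00, 10.00)→(-3.00, -0.50); distance from the point to it = 2.52 mm. The point is inside the cross-section and 2.52 mm from the nearest boundary — more than the 0.75 mm shell width (3 × 0.25), so it's in the infill interior.

infill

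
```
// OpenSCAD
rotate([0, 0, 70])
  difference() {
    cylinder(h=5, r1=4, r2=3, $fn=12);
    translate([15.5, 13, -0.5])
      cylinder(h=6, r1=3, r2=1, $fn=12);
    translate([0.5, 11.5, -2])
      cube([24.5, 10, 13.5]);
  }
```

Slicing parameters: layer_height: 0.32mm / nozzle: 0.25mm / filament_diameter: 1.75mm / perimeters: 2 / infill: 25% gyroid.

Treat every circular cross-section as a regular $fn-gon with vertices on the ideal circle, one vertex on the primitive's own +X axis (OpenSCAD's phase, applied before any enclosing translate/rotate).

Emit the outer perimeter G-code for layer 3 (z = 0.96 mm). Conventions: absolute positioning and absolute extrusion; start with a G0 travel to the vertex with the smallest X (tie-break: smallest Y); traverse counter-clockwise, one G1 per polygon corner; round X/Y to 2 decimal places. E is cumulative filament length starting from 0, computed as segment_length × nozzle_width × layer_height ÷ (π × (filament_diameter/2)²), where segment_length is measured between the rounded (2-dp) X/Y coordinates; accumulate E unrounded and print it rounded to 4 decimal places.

G0 X-3.75 Y-0.66 Z0.96
G1 X-2.92 Y-2.45 E0.0656
G1 X-1.30 Y-3.58 E0.1313
G1 X0.66 Y-3.75 E0.1968
G1 X2.45 Y-2.92 E0.2624
G1 X3.58 Y-1.30 E0.3281
G1 X3.75 Y0.66 E0.3935
G1 X2.92 Y2.45 E0.4591
G1 X1.30 Y3.58 E0.5248
G1 X-0.66 Y3.75 E0.5903
G1 X-2.45 Y2.92 E0.6559
G1 X-3.58 Y1.30 E0.7216
G1 X-3.75 Y-0.66 E0.7870

At z = 0.96 mm: the cone contributes a regular 12-gon of circumradius 3.808 (interpolated between r1=4 and r2=3 at t=0.192); the cone at (15.5, 13) contributes a regular 12-gon of circumradius 2.513 (interpolated between r1=3 and r2=1 at t=0.243); the cube at (0.5, 11.5) is present — its section is the full 24.5×10 rectangle; Subtracting the remaining from the first: starting from the cone, the cone at (15.5, 13) misses the remaining region (no effect); the 24.5×10 cube at (0.5, 11.5) misses the remaining region (no effect) — 1 connected region; (rotated 70° about Z; rotation is an isometry so areas/perimeters/island counts are preserved). The outline is a single polygon with 12 vertices. Extrusion per mm of travel: 0.25 × 0.32 / (π × 0.875²) = 0.033260. Accumulating E over each segment gives final E = 0.7870.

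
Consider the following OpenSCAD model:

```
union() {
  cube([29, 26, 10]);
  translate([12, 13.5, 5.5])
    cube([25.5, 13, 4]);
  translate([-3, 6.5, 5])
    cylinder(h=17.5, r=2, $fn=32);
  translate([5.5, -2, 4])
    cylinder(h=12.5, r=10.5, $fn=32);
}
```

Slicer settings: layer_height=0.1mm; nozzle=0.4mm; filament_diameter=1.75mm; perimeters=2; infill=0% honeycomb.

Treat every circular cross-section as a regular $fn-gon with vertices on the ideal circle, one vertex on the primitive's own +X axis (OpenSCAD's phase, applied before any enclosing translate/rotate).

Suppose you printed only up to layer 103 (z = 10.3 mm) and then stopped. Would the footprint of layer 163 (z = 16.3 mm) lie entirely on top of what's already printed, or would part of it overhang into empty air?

entirely on top

Compare the two slices. At z = 10.3: the cube does not reach this height (z outside [0, 10]); the cube at (12, 13.5) does not reach this height (z outside [5.5, 9.5]); the r=2 cylinder at (-3, 6.5) contributes a regular 32-gon of circumradius 2 (area = (32/2)·2.000²·sin(360°/32) = 12.49 mm²); the cylinder at (5.5, -2): section is a regular 32-gon, circumradius r=10.5 (area = (32/2)·10.500²·sin(360°/32) = 344.14 mm²); Combining (union): the regions partially overlap — summed areas 356.63 mm² minus the doubly-counted overlap 0.69 mm² gives 355.94 mm² — area = 355.94 mm². At z = 16.3: the cube is absent (z outside [0, 10]); the cube at (12, 13.5) does not reach this height (z outside [5.5, 9.5]); the cylinder at (-3, 6.5): section is a regular 32-gon, circumradius r=2 (area = (32/2)·2.000²·sin(360°/32) = 12.49 mm²); the r=10.5 cylinder at (5.5, -2) gives a regular 32-gon of circumradius 10.5 (constant along its height) (area = (32/2)·10.500²·sin(360°/32) = 344.14 mm²); Merging all regions: the regions partially overlap — summed areas 356.63 mm² minus the doubly-counted overlap 0.69 mm² gives 355.94 mm² — area = 355.94 mm². Checking containment: the cross-section at z = 16.3 is a subset of the cross-section at z = 10.3.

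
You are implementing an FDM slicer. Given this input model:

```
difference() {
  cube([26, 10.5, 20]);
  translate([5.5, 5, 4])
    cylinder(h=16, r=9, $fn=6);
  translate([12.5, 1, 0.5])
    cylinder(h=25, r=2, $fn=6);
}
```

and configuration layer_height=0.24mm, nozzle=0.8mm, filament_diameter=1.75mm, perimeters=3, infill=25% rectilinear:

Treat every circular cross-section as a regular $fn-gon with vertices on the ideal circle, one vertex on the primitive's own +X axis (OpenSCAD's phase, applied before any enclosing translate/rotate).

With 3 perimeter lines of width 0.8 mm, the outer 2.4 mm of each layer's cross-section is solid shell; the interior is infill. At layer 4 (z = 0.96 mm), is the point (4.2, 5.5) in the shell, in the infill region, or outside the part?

At z = 0.96 mm: the cube is present — its section is the full 26×10.5 rectangle; the cylinder at (5.5, 5) is not intersected at this z (z outside [4, 20]); the r=2 cylinder at (12.5, 1) gives a regular 6-gon of circumradius 2 (constant along its height); After the difference (first − rest): starting from the 26×10.5 cube, the r=2 cylinder at (12.5, 1) partially overlaps it — only the 8.62 mm² overlap (of its 10.39 mm²) is removed, clipping the outline — 1 connected region. Overall, the cross-section is a single solid region. The nearest boundary edge runs (0.00, 0.00)→(0.00, 10.50); distance from the point to it = 4.20 mm. The point is inside the cross-section and 4.20 mm from the nearest boundary — more than the 2.4 mm shell width (3 × 0.8), so it's in the infill interior.

infill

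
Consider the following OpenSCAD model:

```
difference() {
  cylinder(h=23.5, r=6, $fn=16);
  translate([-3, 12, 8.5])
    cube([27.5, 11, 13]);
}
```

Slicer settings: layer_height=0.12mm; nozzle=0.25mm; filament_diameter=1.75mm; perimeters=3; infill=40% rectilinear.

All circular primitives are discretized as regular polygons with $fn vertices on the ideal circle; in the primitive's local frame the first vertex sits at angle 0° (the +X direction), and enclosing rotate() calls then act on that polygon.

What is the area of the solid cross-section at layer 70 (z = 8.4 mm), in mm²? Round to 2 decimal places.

At z = 8.4 mm: the cylinder: section is a regular 16-gon, circumradius r=6 (area = (16/2)·6.000²·sin(360°/16) = 110.21 mm²); the cube at (-3, 12) does not reach this height (z outside [8.5, 21.5]); Taking the first minus the rest: none of the subtracted shapes is present at this height, so the r=6 cylinder is unchanged — area = 110.21 mm². Overall, the cross-section is a single solid region. Net area = 110.21 mm².

110.21 mm²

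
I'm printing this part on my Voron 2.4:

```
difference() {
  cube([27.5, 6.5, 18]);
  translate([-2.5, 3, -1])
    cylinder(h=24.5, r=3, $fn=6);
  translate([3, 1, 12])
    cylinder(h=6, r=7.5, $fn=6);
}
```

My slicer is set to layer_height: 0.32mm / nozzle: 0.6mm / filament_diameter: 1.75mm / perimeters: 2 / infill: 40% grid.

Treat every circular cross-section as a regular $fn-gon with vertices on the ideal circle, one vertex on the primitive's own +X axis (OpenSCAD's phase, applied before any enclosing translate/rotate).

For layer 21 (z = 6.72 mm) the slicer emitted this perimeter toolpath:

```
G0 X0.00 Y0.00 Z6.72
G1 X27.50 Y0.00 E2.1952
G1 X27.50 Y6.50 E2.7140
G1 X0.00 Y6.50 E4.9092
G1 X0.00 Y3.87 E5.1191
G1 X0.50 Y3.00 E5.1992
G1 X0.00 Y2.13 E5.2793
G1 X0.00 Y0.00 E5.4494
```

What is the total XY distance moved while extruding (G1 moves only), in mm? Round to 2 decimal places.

68.27 mm

Sum the Euclidean lengths of each G1 segment: total = 68.27 mm.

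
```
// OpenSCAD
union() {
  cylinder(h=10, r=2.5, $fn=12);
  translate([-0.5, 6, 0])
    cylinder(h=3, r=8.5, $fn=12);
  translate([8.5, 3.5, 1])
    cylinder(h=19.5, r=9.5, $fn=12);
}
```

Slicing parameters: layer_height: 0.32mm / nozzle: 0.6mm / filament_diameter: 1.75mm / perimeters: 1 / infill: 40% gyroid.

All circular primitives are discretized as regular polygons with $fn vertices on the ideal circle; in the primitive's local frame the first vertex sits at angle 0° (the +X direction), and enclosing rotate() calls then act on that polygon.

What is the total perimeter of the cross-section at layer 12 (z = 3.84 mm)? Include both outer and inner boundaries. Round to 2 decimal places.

At z = 3.84 mm: the cylinder: section is a regular 12-gon, circumradius r=2.5 (perimeter = 2·12·2.500·sin(180°/12) = 15.53 mm); the cylinder at (-0.5, 6) does not reach this height (z outside [0, 3]); the r=9.5 cylinder at (8.5, 3.5) gives a regular 12-gon of circumradius 9.5 (constant along its height) (perimeter = 2·12·9.500·sin(180°/12) = 59.01 mm); Taking the union: the regions partially overlap (shared area 9.29 mm²), so the edge portions inside another operand are dropped and the merged outline is re-measured after clipping — boundary = 62.31 mm. Overall, the cross-section is a single solid region. Total boundary length (outer) = 62.31 mm.

62.31 mm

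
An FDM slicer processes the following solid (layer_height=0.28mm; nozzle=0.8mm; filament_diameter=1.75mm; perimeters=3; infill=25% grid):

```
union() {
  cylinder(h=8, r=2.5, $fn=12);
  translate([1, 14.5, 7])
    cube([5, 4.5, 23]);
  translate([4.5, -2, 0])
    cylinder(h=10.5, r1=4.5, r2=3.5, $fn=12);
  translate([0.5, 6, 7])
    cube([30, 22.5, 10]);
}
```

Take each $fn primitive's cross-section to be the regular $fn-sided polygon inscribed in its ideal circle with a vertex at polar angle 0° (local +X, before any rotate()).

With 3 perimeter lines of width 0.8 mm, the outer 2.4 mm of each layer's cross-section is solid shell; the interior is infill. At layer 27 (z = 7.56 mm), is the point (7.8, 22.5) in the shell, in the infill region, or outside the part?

infill

At z = 7.56 mm: the r=2.5 cylinder contributes a regular 12-gon of circumradius 2.5; the 5×4.5 cube at (1, 14.5) contributes its full rectangle; the cone at (4.5, -2) contributes a regular 12-gon of circumradius 3.780 (interpolated between r1=4.5 and r2=3.5 at t=0.720); the cube at (0.5, 6) is present — its section is the full 30×22.5 rectangle; Taking the union: the regions partially overlap (shared area 25.44 mm²), so overlapping operands fuse into one piece — 2 connected regions. Overall, the cross-section has 2 separate islands. The nearest boundary edge runs (0.50, 28.50)→(30.50, 28.50); distance from the point to it = 6.00 mm. (Shell/infill is judged within the island containing the point — the largest one.) The point is inside the cross-section and 6.00 mm from the nearest boundary — more than the 2.4 mm shell width (3 × 0.8), so it's in the infill interior.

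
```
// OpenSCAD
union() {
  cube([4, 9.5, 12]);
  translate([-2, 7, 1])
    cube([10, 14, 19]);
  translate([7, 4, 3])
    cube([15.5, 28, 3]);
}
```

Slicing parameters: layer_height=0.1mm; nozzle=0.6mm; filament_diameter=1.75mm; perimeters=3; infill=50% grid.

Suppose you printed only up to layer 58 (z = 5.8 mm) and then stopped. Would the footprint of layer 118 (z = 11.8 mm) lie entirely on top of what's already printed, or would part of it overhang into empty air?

entirely on top

Compare the two slices. At z = 5.8: the cube is present — its section is the full 4×9.5 rectangle (area 38.00 mm²); the cube at (-2, 7) is present — its section is the full 10×14 rectangle (area 140.00 mm²); the cube at (7, 4) (footprint 15.5×28) is included at this height (area 434.00 mm²); Merging all regions: the regions partially overlap — summed areas 612.00 mm² minus the doubly-counted overlap 24.00 mm² gives 588.00 mm² — area = 588.00 mm². At z = 11.8: the cube (footprint 4×9.5) is included at this height (area 38.00 mm²); the 10×14 cube at (-2, 7) contributes its full rectangle (area 140.00 mm²); the cube at (7, 4) does not reach this height (z outside [3, 6]); Merging all regions: the regions partially overlap — summed areas 178.00 mm² minus the doubly-counted overlap 10.00 mm² gives 168.00 mm² — area = 168.00 mm². Checking containment: the cross-section at z = 11.8 is a subset of the cross-section at z = 5.8.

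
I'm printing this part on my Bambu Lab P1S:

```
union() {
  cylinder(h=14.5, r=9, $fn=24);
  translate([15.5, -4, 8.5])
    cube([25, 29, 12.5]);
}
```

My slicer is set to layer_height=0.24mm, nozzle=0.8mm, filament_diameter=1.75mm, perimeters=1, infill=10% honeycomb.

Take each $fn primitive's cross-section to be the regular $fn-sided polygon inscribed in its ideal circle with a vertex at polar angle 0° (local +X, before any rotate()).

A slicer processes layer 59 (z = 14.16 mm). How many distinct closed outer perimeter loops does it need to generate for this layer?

At z = 14.16 mm: the cylinder: section is a regular 24-gon, circumradius r=9; the cube at (15.5, -4) is present — its section is the full 25×29 rectangle; Combining (union): the 2 present regions are separate (no shared area or edge), so areas and boundary lengths simply add and each stays a separate island — 2 connected regions. The result has 2 disconnected regions.

2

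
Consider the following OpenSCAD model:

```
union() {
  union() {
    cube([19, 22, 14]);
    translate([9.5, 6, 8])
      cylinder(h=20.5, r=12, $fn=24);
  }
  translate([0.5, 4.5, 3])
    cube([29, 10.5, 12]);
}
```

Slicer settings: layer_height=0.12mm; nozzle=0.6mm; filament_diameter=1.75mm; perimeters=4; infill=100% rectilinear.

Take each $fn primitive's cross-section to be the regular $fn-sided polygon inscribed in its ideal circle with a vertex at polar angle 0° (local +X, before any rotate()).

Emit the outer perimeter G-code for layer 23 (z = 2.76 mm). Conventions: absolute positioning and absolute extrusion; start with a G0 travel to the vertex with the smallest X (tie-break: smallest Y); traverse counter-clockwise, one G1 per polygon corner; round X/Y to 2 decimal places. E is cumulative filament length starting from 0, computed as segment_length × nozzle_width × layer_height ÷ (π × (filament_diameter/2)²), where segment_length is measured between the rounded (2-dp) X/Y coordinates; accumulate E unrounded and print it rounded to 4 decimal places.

G0 X0.00 Y0.00 Z2.76
G1 X19.00 Y0.00 E0.5687
G1 X19.00 Y22.00 E1.2273
G1 X0.00 Y22.00 E1.7960
G1 X0.00 Y0.00 E2.4546

At z = 2.76 mm: the cube is present — its section is the full 19×22 rectangle; the cylinder at (9.5, 6) is absent (z outside [8, 28.5]); Merging all regions: only the 19×22 cube is present, so the union is just that shape — 1 connected region; the cube at (0.5, 4.5) does not reach this height (z outside [3, 15]); Merging all regions: only that combined region is present, so the union is just that shape — 1 connected region. The outline is a single polygon with 4 vertices. Extrusion per mm of travel: 0.6 × 0.12 / (π × 0.875²) = 0.029934. Accumulating E over each segment gives final E = 2.4546.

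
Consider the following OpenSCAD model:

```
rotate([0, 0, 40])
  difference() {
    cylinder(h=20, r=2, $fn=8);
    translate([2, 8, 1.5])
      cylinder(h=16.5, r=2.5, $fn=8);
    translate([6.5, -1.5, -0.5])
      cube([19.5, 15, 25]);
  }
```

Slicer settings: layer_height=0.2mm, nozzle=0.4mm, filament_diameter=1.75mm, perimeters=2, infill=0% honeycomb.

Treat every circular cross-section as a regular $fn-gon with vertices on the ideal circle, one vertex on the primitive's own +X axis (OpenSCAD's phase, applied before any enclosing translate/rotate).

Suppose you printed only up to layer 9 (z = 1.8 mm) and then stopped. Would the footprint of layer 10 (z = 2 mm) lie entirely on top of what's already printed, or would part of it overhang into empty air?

entirely on top

Compare the two slices. At z = 1.8: the r=2 cylinder gives a regular 8-gon of circumradius 2 (constant along its height) (area = (8/2)·2.000²·sin(360°/8) = 11.31 mm²); the r=2.5 cylinder at (2, 8) gives a regular 8-gon of circumradius 2.5 (constant along its height) (area = (8/2)·2.500²·sin(360°/8) = 17.68 mm²); the 19.5×15 cube at (6.5, -1.5) contributes its full rectangle (area 292.50 mm²); After the difference (first − rest): starting from the r=2 cylinder (11.31 mm²), the r=2.5 cylinder at (2, 8) misses the remaining region (no effect); the 19.5×15 cube at (6.5, -1.5) misses the remaining region (no effect) — area = 11.31 mm²; (whole slice rotated 40° about Z — lengths, areas and connectivity unchanged). At z = 2: the r=2 cylinder gives a regular 8-gon of circumradius 2 (constant along its height) (area = (8/2)·2.000²·sin(360°/8) = 11.31 mm²); the r=2.5 cylinder at (2, 8) contributes a regular 8-gon of circumradius 2.5 (area = (8/2)·2.500²·sin(360°/8) = 17.68 mm²); the cube at (6.5, -1.5) is present — its section is the full 19.5×15 rectangle (area 292.50 mm²); Subtracting the remaining from the first: starting from the r=2 cylinder (11.31 mm²), the r=2.5 cylinder at (2, 8) misses the remaining region (no effect); the 19.5×15 cube at (6.5, -1.5) misses the remaining region (no effect) — area = 11.31 mm²; (rotated 40° about Z; rotation is an isometry so areas/perimeters/island counts are preserved). Checking containment: the cross-section at z = 2 is a subset of the cross-section at z = 1.8.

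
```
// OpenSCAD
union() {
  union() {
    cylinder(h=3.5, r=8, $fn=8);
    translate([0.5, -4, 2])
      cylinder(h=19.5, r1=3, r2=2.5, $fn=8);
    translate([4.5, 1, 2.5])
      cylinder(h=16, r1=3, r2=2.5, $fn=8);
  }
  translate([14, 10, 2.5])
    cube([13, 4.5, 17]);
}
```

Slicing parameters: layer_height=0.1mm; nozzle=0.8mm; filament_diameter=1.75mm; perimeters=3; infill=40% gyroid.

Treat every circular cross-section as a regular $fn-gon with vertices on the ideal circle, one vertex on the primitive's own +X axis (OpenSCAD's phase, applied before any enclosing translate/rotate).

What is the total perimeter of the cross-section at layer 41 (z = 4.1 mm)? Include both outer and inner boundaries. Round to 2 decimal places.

71.10 mm

At z = 4.1 mm: the cylinder is not intersected at this z (z outside [0, 3.5]); the cone at (0.5, -4) (r1=3→r2=2.5) has section circumradius 2.946 here — a regular 8-gon (perimeter = 2·8·2.946·sin(180°/8) = 18.04 mm); the cone at (4.5, 1) (r1=3→r2=2.5) has section circumradius 2.950 here — a regular 8-gon (perimeter = 2·8·2.950·sin(180°/8) = 18.06 mm); Merging all regions: the 2 present regions are separate (no shared area or edge), so areas and boundary lengths simply add and each stays a separate island — boundary = 36.10 mm; the cube at (14, 10) is present — its section is the full 13×4.5 rectangle (perimeter 35.00 mm); Combining (union): the 2 present regions are separate (no shared area or edge), so areas and boundary lengths simply add and each stays a separate island — boundary = 71.10 mm. Overall, the cross-section has 3 separate islands. Total boundary length (outer) = 71.10 mm.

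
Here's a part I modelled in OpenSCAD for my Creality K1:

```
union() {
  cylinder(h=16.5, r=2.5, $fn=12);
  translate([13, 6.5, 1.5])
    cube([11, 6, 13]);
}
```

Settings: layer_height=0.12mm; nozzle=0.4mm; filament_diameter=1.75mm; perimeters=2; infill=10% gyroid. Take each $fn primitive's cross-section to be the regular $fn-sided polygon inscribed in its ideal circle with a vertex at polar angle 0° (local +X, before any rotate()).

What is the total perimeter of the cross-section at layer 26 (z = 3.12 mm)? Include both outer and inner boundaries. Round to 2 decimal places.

49.53 mm

At z = 3.12 mm: the r=2.5 cylinder gives a regular 12-gon of circumradius 2.5 (constant along its height) (perimeter = 2·12·2.500·sin(180°/12) = 15.53 mm); the cube at (13, 6.5) is present — its section is the full 11×6 rectangle (perimeter 34.00 mm); Merging all regions: the 2 present regions are separate (no shared area or edge), so areas and boundary lengths simply add and each stays a separate island — boundary = 49.53 mm. Overall, the cross-section has 2 separate islands. Total boundary length (outer) = 49.53 mm.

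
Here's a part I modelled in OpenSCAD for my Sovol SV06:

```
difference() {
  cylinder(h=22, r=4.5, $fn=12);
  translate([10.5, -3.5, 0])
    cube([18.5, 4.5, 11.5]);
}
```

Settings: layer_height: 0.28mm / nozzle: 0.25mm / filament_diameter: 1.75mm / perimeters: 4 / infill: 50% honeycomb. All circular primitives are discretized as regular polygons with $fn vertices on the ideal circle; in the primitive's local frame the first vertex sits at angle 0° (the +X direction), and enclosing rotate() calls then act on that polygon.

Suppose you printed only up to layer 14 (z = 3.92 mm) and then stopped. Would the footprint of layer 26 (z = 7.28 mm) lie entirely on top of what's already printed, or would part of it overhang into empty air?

Compare the two slices. At z = 3.92: the r=4.5 cylinder gives a regular 12-gon of circumradius 4.5 (constant along its height) (area = (12/2)·4.500²·sin(360°/12) = 60.75 mm²); the cube at (10.5, -3.5) (footprint 18.5×4.5) is included at this height (area 83.25 mm²); Subtracting the remaining from the first: starting from the r=4.5 cylinder (60.75 mm²), the 18.5×4.5 cube at (10.5, -3.5) misses the remaining region (no effect) — area = 60.75 mm². At z = 7.28: the r=4.5 cylinder contributes a regular 12-gon of circumradius 4.5 (area = (12/2)·4.500²·sin(360°/12) = 60.75 mm²); the 18.5×4.5 cube at (10.5, -3.5) contributes its full rectangle (area 83.25 mm²); Subtracting the remaining from the first: starting from the r=4.5 cylinder (60.75 mm²), the 18.5×4.5 cube at (10.5, -3.5) misses the remaining region (no effect) — area = 60.75 mm². Checking containment: the cross-section at z = 7.28 is a subset of the cross-section at z = 3.92.

entirely on top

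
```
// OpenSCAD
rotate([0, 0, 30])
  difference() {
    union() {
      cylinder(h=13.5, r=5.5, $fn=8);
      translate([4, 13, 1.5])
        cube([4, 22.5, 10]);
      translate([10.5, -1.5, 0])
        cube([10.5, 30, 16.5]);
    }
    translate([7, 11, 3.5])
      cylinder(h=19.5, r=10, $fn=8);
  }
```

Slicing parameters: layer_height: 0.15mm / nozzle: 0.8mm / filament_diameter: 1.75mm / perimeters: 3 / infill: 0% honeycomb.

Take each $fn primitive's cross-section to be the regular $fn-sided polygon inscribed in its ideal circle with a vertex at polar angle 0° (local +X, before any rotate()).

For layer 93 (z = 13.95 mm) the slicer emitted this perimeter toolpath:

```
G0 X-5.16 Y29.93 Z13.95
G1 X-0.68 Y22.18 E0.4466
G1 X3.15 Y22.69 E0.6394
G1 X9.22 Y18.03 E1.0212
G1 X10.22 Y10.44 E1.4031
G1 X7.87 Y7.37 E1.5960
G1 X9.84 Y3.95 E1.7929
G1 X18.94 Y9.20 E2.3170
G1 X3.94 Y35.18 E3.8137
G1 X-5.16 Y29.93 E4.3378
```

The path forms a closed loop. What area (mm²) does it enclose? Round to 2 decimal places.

Apply the shoelace formula to the sequence of (X, Y) vertices; enclosed area = 238.57 mm².

238.57 mm²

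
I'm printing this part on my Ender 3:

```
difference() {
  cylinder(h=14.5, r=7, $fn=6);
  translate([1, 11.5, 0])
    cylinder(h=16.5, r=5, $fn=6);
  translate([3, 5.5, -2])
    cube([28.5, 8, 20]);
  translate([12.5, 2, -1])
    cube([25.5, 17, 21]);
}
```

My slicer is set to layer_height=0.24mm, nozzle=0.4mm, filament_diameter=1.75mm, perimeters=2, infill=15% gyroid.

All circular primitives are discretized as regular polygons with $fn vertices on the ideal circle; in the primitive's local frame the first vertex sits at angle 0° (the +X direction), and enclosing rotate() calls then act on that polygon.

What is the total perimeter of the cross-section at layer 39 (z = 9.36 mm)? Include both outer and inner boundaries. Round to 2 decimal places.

At z = 9.36 mm: the r=7 cylinder gives a regular 6-gon of circumradius 7 (constant along its height) (perimeter = 2·6·7.000·sin(180°/6) = 42.00 mm); the r=5 cylinder at (1, 11.5) contributes a regular 6-gon of circumradius 5 (perimeter = 2·6·5.000·sin(180°/6) = 30.00 mm); the 28.5×8 cube at (3, 5.5) contributes its full rectangle (perimeter 73.00 mm); the 25.5×17 cube at (12.5, 2) contributes its full rectangle (perimeter 85.00 mm); Taking the first minus the rest: starting from the r=7 cylinder, the r=5 cylinder at (1, 11.5) misses the remaining region (no effect); the 28.5×8 cube at (3, 5.5) partially overlaps it — only the 0.37 mm² overlap (of its 228.00 mm²) is removed, clipping the outline; the 25.5×17 cube at (12.5, 2) misses the remaining region (no effect) — boundary = 42.24 mm. Overall, the cross-section is a single solid region. Total boundary length (outer) = 42.24 mm.

42.24 mm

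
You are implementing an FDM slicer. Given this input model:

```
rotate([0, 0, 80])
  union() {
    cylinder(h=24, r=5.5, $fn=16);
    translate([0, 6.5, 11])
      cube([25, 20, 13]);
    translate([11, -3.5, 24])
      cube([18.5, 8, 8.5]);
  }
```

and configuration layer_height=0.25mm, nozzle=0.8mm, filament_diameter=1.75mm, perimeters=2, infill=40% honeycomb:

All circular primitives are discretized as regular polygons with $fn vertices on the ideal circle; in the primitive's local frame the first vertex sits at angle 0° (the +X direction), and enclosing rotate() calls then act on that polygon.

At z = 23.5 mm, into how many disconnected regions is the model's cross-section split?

2

At z = 23.5 mm: the r=5.5 cylinder gives a regular 16-gon of circumradius 5.5 (constant along its height); the 25×20 cube at (0, 6.5) contributes its full rectangle; the cube at (11, -3.5) is not intersected at this z (z outside [24, 32.5]); Merging all regions: the 2 present regions are separate (no shared area or edge), so areas and boundary lengths simply add and each stays a separate island — 2 connected regions; (whole slice rotated 80° about Z — lengths, areas and connectivity unchanged). The result has 2 disconnected regions.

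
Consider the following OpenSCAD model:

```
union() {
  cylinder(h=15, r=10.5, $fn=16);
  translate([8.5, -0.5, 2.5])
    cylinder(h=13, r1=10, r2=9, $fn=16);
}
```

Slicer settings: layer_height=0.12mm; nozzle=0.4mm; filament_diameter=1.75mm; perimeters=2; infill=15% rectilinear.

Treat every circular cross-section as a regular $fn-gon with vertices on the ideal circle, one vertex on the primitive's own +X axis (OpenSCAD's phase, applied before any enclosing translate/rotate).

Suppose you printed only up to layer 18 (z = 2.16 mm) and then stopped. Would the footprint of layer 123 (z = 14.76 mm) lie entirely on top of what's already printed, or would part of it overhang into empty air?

part overhangs

Compare the two slices. At z = 2.16: the cylinder: section is a regular 16-gon, circumradius r=10.5 (area = (16/2)·10.500²·sin(360°/16) = 337.53 mm²); the cone at (8.5, -0.5) is not intersected at this z (z outside [2.5, 15.5]); Merging all regions: only the r=10.5 cylinder is present, so the union is just that shape — area = 337.53 mm². At z = 14.76: the r=10.5 cylinder gives a regular 16-gon of circumradius 10.5 (constant along its height) (area = (16/2)·10.500²·sin(360°/16) = 337.53 mm²); the cone at (8.5, -0.5) contributes a regular 16-gon of circumradius 9.057 (interpolated between r1=10 and r2=9 at t=0.943) (area = (16/2)·9.057²·sin(360°/16) = 251.13 mm²); Merging all regions: the regions partially overlap — summed areas 588.65 mm² minus the doubly-counted overlap 132.96 mm² gives 455.69 mm² — area = 455.69 mm². Checking containment: at z = 14.76 the cross-section extends beyond the z = 2.16 cross-section by about 118.16 mm².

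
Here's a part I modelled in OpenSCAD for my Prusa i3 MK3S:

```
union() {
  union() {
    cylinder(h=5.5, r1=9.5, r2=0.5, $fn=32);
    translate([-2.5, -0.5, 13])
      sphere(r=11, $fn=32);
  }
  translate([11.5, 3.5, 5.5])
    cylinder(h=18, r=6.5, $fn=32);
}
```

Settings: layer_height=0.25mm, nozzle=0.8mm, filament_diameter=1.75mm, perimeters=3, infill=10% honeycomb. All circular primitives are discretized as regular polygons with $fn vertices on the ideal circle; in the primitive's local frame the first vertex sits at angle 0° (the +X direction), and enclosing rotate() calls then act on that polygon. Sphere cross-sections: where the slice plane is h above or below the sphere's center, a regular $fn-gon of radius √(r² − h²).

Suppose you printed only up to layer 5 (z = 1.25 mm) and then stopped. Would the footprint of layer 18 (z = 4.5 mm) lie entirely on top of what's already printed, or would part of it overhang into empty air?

part overhangs

Compare the two slices. At z = 1.25: the cone: at t=0.227 of its height the radius interpolates to r₁+(r₂−r₁)t = 7.455, giving a regular 32-gon of that circumradius (area = (32/2)·7.455²·sin(360°/32) = 173.46 mm²); the sphere at (-2.5, -0.5) does not reach this height (|z−center|=11.750 > r=11); Taking the union: only the cone is present, so the union is just that shape — area = 173.46 mm²; the cylinder at (11.5, 3.5) does not reach this height (z outside [5.5, 23.5]); Merging all regions: only the result so far is present, so the union is just that shape — area = 173.46 mm². At z = 4.5: the cone (r1=9.5→r2=0.5) has section circumradius 2.136 here — a regular 32-gon (area = (32/2)·2.136²·sin(360°/32) = 14.25 mm²); the r=11 sphere at (-2.5, -0.5) slices to a regular 32-gon of circumradius 6.982 (√(r²−h²) with h=8.5 from center) (area = (32/2)·6.982²·sin(360°/32) = 152.17 mm²); Merging all regions: the cone lies entirely inside the r=11 sphere at (-2.5, -0.5), so the union is just the r=11 sphere at (-2.5, -0.5) — area = 152.17 mm²; the cylinder at (11.5, 3.5) is absent (z outside [5.5, 23.5]); Combining (union): only that combined region is present, so the union is just that shape — area = 152.17 mm². Checking containment: at z = 4.5 the cross-section extends beyond the z = 1.25 cross-section by about 26.48 mm².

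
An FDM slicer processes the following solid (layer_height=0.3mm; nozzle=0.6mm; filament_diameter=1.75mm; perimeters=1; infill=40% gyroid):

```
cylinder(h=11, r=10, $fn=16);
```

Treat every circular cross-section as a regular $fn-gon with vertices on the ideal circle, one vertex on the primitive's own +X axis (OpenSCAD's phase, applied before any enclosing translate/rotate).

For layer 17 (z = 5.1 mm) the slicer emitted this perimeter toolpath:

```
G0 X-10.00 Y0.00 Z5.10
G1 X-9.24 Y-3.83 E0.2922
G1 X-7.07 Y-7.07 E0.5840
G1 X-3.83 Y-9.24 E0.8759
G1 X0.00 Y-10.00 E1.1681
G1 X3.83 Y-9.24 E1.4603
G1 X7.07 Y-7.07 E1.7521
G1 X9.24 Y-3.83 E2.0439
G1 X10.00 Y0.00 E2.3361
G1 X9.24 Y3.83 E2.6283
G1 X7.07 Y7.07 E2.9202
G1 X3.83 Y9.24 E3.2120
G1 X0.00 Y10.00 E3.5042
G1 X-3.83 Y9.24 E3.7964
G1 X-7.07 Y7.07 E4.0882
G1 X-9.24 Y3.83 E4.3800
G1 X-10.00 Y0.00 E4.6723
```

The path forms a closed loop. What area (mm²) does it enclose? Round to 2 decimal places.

306.19 mm²

Apply the shoelace formula to the sequence of (X, Y) vertices; enclosed area = 306.19 mm².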